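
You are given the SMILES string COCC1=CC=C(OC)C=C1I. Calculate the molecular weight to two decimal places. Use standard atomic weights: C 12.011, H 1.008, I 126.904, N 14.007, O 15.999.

First, the molecular formula is C9H11IO2 (counting implicit H from valence).
  C: 9 × 12.011 = 108.099
  H: 11 × 1.008 = 11.088
  I: 1 × 126.904 = 126.904
  O: 2 × 15.999 = 31.998
Sum: 9×12.011 + 11×1.008 + 1×126.904 + 2×15.999 = 278.089 → 278.09 g/mol.

278.09 g/mol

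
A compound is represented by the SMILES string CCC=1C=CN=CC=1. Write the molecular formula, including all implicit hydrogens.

C7H9N

Walk through each heavy atom and fill implicit hydrogens from standard valence (C 4, N 3, O 2, S 2, halogen 1):
  atom 1: C, bond orders sum to 1 (valence 4) → 3 H
  atom 2: C, bond orders sum to 2 (valence 4) → 2 H
  atom 3: C, bond orders sum to 4 (valence 4) → 0 H
  atom 4: C, bond orders sum to 3 (valence 4) → 1 H
  atom 5: C, bond orders sum to 3 (valence 4) → 1 H
  atom 6: N, bond orders sum to 3 (valence 3) → 0 H
  atom 7: C, bond orders sum to 3 (valence 4) → 1 H
  atom 8: C, bond orders sum to 3 (valence 4) → 1 H
Totals → C:7, H:9, N:1.
In Hill order: C7H9N.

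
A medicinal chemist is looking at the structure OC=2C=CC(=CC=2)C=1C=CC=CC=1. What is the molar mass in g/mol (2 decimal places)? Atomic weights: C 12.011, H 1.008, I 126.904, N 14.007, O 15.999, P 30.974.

170.21 g/mol

First, the molecular formula is C12H10O (counting implicit H from valence).
  C: 12 × 12.011 = 144.132
  H: 10 × 1.008 = 10.080
  O: 1 × 15.999 = 15.999
Sum: 12×12.011 + 10×1.008 + 1×15.999 = 170.211 → 170.21 g/mol.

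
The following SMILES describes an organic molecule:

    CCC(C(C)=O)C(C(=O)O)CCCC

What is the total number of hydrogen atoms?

20

Walk through each heavy atom and fill implicit hydrogens from standard valence (C 4, N 3, O 2, S 2, halogen 1):
  atom 1: C, bond orders sum to 1 (valence 4) → 3 H
  atom 2: C, bond orders sum to 2 (valence 4) → 2 H
  atom 3: C, bond orders sum to 3 (valence 4) → 1 H
  atom 4: C, bond orders sum to 4 (valence 4) → 0 H
  atom 5: C, bond orders sum to 1 (valence 4) → 3 H
  atom 6: O, bond orders sum to 2 (valence 2) → 0 H
  atom 7: C, bond orders sum to 3 (valence 4) → 1 H
  atom 8: C, bond orders sum to 4 (valence 4) → 0 H
  atom 9: O, bond orders sum to 2 (valence 2) → 0 H
  atom 10: O, bond orders sum to 1 (valence 2) → 1 H
  atom 11: C, bond orders sum to 2 (valence 4) → 2 H
  atom 12: C, bond orders sum to 2 (valence 4) → 2 H
  atom 13: C, bond orders sum to 2 (valence 4) → 2 H
  atom 14: C, bond orders sum to 1 (valence 4) → 3 H
Total hydrogens: 20.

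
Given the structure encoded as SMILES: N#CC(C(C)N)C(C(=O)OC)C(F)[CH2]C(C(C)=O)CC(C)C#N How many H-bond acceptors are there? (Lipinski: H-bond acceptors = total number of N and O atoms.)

N atoms: 3; O atoms: 3.
Lipinski HBA = 3 + 3 = 6.

6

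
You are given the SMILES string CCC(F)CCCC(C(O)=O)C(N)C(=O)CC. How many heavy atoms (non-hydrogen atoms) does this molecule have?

17

Every atom symbol written in the SMILES (organic subset) is one heavy atom; implicit H are not written.
Heavy atoms by element → C:12, F:1, N:1, O:3.
Total: 17.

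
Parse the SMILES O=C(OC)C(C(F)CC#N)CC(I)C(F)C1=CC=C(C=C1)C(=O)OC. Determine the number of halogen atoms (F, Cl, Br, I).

Halogen atoms appear at heavy-atom positions 7, 13, 15 (2×F, 1×I).
Other groups present: 2 ester, 1 nitrile.
Halogen count: 3.

3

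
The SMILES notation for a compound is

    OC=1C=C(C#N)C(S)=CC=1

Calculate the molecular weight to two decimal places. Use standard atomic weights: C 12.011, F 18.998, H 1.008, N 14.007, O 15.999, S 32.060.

First, the molecular formula is C7H5NOS (counting implicit H from valence).
  C: 7 × 12.011 = 84.077
  H: 5 × 1.008 = 5.040
  N: 1 × 14.007 = 14.007
  O: 1 × 15.999 = 15.999
  S: 1 × 32.060 = 32.060
Sum: 7×12.011 + 5×1.008 + 1×14.007 + 1×15.999 + 1×32.060 = 151.183 → 151.18 g/mol.

151.18 g/mol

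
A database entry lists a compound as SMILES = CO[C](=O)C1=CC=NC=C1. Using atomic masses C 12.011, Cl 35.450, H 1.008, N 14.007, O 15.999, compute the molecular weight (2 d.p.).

137.14 g/mol

First, the molecular formula is C7H7NO2 (counting implicit H from valence).
  C: 7 × 12.011 = 84.077
  H: 7 × 1.008 = 7.056
  N: 1 × 14.007 = 14.007
  O: 2 × 15.999 = 31.998
Sum: 7×12.011 + 7×1.008 + 1×14.007 + 2×15.999 = 137.138 → 137.14 g/mol.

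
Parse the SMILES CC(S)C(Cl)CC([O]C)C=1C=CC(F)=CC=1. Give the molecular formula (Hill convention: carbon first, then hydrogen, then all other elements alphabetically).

Walk through each heavy atom and fill implicit hydrogens from standard valence (C 4, N 3, O 2, S 2, halogen 1):
  atom 1: C, bond orders sum to 1 (valence 4) → 3 H
  atom 2: C, bond orders sum to 3 (valence 4) → 1 H
  atom 3: S, bond orders sum to 1 (valence 2) → 1 H
  atom 4: C, bond orders sum to 3 (valence 4) → 1 H
  atom 5: Cl (halogen, monovalent) → 0 H
  atom 6: C, bond orders sum to 2 (valence 4) → 2 H
  atom 7: C, bond orders sum to 3 (valence 4) → 1 H
  atom 8: O with explicit H count 0
  atom 9: C, bond orders sum to 1 (valence 4) → 3 H
  atom 10: C, bond orders sum to 4 (valence 4) → 0 H
  atom 11: C, bond orders sum to 3 (valence 4) → 1 H
  atom 12: C, bond orders sum to 3 (valence 4) → 1 H
  atom 13: C, bond orders sum to 4 (valence 4) → 0 H
  atom 14: F (halogen, monovalent) → 0 H
  atom 15: C, bond orders sum to 3 (valence 4) → 1 H
  atom 16: C, bond orders sum to 3 (valence 4) → 1 H
Totals → C:12, H:16, Cl:1, F:1, O:1, S:1.

C12H16ClFOS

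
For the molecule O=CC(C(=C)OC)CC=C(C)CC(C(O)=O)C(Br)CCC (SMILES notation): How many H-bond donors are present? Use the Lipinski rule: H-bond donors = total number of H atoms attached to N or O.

Donors: find every N or O and count the H atoms it carries.
  atom 1 (O): bond orders sum to 2 → 0 H
  atom 6 (O): bond orders sum to 2 → 0 H
  atom 15 (O): bond orders sum to 1 → 1 H
  atom 16 (O): bond orders sum to 2 → 0 H
Lipinski HBD = 1.

1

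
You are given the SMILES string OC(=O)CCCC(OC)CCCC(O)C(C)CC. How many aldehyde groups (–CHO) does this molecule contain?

0

Scan the SMILES for the aldehyde motif — none present.
Groups that are present: 1 carboxylic acid, 1 ether, 1 hydroxyl.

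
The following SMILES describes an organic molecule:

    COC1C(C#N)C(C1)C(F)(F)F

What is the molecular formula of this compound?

C7H8F3NO

Walk through each heavy atom and fill implicit hydrogens from standard valence (C 4, N 3, O 2, S 2, halogen 1):
  atom 1: C, bond orders sum to 1 (valence 4) → 3 H
  atom 2: O, bond orders sum to 2 (valence 2) → 0 H
  atom 3: C, bond orders sum to 3 (valence 4) → 1 H
  atom 4: C, bond orders sum to 3 (valence 4) → 1 H
  atom 5: C, bond orders sum to 4 (valence 4) → 0 H
  atom 6: N, bond orders sum to 3 (valence 3) → 0 H
  atom 7: C, bond orders sum to 3 (valence 4) → 1 H
  atom 8: C, bond orders sum to 2 (valence 4) → 2 H
  atom 9: C, bond orders sum to 4 (valence 4) → 0 H
  atom 10: F (halogen, monovalent) → 0 H
  atom 11: F (halogen, monovalent) → 0 H
  atom 12: F (halogen, monovalent) → 0 H
Totals → C:7, H:8, F:3, N:1, O:1.
In Hill order: C7H8F3NO.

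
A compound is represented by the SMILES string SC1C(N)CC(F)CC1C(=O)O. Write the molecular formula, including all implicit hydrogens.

Walk through each heavy atom and fill implicit hydrogens from standard valence (C 4, N 3, O 2, S 2, halogen 1):
  atom 1: S, bond orders sum to 1 (valence 2) → 1 H
  atom 2: C, bond orders sum to 3 (valence 4) → 1 H
  atom 3: C, bond orders sum to 3 (valence 4) → 1 H
  atom 4: N, bond orders sum to 1 (valence 3) → 2 H
  atom 5: C, bond orders sum to 2 (valence 4) → 2 H
  atom 6: C, bond orders sum to 3 (valence 4) → 1 H
  atom 7: F (halogen, monovalent) → 0 H
  atom 8: C, bond orders sum to 2 (valence 4) → 2 H
  atom 9: C, bond orders sum to 3 (valence 4) → 1 H
  atom 10: C, bond orders sum to 4 (valence 4) → 0 H
  atom 11: O, bond orders sum to 2 (valence 2) → 0 H
  atom 12: O, bond orders sum to 1 (valence 2) → 1 H
Totals → C:7, H:12, F:1, N:1, O:2, S:1.
In Hill order: C7H12FNO2S.

C7H12FNO2S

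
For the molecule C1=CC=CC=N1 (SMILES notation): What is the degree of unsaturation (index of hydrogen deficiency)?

4

Degree of unsaturation = (number of rings) + (number of π bonds).
Ring closures in the SMILES: 1.
π bonds: 3 double bonds (each 1 DoU) → 3 DoU from unsaturation.
Total DoU = 1 + 3 = 4.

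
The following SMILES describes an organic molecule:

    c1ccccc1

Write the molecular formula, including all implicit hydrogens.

C6H6

Walk through each heavy atom and fill implicit hydrogens from standard valence (C 4, N 3, O 2, S 2, halogen 1); for lowercase aromatic atoms, an aromatic c carries 1 H when it has two neighbours and 0 H with three, and aromatic n carries 0 H:
  atom 1: aromatic c, 2 neighbours → 1 H
  atom 2: aromatic c, 2 neighbours → 1 H
  atom 3: aromatic c, 2 neighbours → 1 H
  atom 4: aromatic c, 2 neighbours → 1 H
  atom 5: aromatic c, 2 neighbours → 1 H
  atom 6: aromatic c, 2 neighbours → 1 H
Totals → C:6, H:6.
In Hill order: C6H6.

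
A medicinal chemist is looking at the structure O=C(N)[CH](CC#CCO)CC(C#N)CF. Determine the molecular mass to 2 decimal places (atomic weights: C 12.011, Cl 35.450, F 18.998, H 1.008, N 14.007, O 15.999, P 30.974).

212.22 g/mol

First, the molecular formula is C10H13FN2O2 (counting implicit H from valence).
  C: 10 × 12.011 = 120.110
  F: 1 × 18.998 = 18.998
  H: 13 × 1.008 = 13.104
  N: 2 × 14.007 = 28.014
  O: 2 × 15.999 = 31.998
Sum: 10×12.011 + 1×18.998 + 13×1.008 + 2×14.007 + 2×15.999 = 212.224 → 212.22 g/mol.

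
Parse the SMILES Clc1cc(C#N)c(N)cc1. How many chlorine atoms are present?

Scan the SMILES for Cl atoms (remember two-letter symbols like Cl and Br are single atoms).
Chlorine count: 1.

1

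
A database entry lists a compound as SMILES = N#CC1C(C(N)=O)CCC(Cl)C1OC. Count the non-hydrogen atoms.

Every atom symbol written in the SMILES (organic subset) is one heavy atom; implicit H are not written.
Heavy atoms by element → C:9, Cl:1, N:2, O:2.
Total: 14.

14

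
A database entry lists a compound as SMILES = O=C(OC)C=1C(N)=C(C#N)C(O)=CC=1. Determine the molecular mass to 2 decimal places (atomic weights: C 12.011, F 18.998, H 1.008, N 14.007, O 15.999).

First, the molecular formula is C9H8N2O3 (counting implicit H from valence).
  C: 9 × 12.011 = 108.099
  H: 8 × 1.008 = 8.064
  N: 2 × 14.007 = 28.014
  O: 3 × 15.999 = 47.997
Sum: 9×12.011 + 8×1.008 + 2×14.007 + 3×15.999 = 192.174 → 192.17 g/mol.

192.17 g/mol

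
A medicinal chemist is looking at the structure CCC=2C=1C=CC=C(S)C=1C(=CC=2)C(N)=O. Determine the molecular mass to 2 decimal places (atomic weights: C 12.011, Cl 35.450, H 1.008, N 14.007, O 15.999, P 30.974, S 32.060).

First, the molecular formula is C13H13NOS (counting implicit H from valence).
  C: 13 × 12.011 = 156.143
  H: 13 × 1.008 = 13.104
  N: 1 × 14.007 = 14.007
  O: 1 × 15.999 = 15.999
  S: 1 × 32.060 = 32.060
Sum: 13×12.011 + 13×1.008 + 1×14.007 + 1×15.999 + 1×32.060 = 231.313 → 231.31 g/mol.

231.31 g/mol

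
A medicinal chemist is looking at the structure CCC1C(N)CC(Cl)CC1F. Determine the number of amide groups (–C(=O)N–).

0

Scan the SMILES for the amide motif — none present.
Groups that are present: 1 primary amine.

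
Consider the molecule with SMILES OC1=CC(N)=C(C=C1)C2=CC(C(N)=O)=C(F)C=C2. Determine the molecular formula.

Walk through each heavy atom and fill implicit hydrogens from standard valence (C 4, N 3, O 2, S 2, halogen 1):
  atom 1: O, bond orders sum to 1 (valence 2) → 1 H
  atom 2: C, bond orders sum to 4 (valence 4) → 0 H
  atom 3: C, bond orders sum to 3 (valence 4) → 1 H
  atom 4: C, bond orders sum to 4 (valence 4) → 0 H
  atom 5: N, bond orders sum to 1 (valence 3) → 2 H
  atom 6: C, bond orders sum to 4 (valence 4) → 0 H
  atom 7: C, bond orders sum to 3 (valence 4) → 1 H
  atom 8: C, bond orders sum to 3 (valence 4) → 1 H
  atom 9: C, bond orders sum to 4 (valence 4) → 0 H
  atom 10: C, bond orders sum to 3 (valence 4) → 1 H
  atom 11: C, bond orders sum to 4 (valence 4) → 0 H
  atom 12: C, bond orders sum to 4 (valence 4) → 0 H
  atom 13: N, bond orders sum to 1 (valence 3) → 2 H
  atom 14: O, bond orders sum to 2 (valence 2) → 0 H
  atom 15: C, bond orders sum to 4 (valence 4) → 0 H
  atom 16: F (halogen, monovalent) → 0 H
  atom 17: C, bond orders sum to 3 (valence 4) → 1 H
  atom 18: C, bond orders sum to 3 (valence 4) → 1 H
Totals → C:13, H:11, F:1, N:2, O:2.

C13H11FN2O2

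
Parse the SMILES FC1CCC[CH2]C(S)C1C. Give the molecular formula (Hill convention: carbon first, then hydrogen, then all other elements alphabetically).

C8H15FS

Walk through each heavy atom and fill implicit hydrogens from standard valence (C 4, N 3, O 2, S 2, halogen 1):
  atom 1: F (halogen, monovalent) → 0 H
  atom 2: C, bond orders sum to 3 (valence 4) → 1 H
  atom 3: C, bond orders sum to 2 (valence 4) → 2 H
  atom 4: C, bond orders sum to 2 (valence 4) → 2 H
  atom 5: C, bond orders sum to 2 (valence 4) → 2 H
  atom 6: C with explicit H count 2
  atom 7: C, bond orders sum to 3 (valence 4) → 1 H
  atom 8: S, bond orders sum to 1 (valence 2) → 1 H
  atom 9: C, bond orders sum to 3 (valence 4) → 1 H
  atom 10: C, bond orders sum to 1 (valence 4) → 3 H
Totals → C:8, H:15, F:1, S:1.
In Hill order: C8H15FS.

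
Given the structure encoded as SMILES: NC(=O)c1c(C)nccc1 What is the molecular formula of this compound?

Walk through each heavy atom and fill implicit hydrogens from standard valence (C 4, N 3, O 2, S 2, halogen 1); for lowercase aromatic atoms, an aromatic c carries 1 H when it has two neighbours and 0 H with three, and aromatic n carries 0 H:
  atom 1: N, bond orders sum to 1 (valence 3) → 2 H
  atom 2: C, bond orders sum to 4 (valence 4) → 0 H
  atom 3: O, bond orders sum to 2 (valence 2) → 0 H
  atom 4: aromatic c, 3 neighbours → 0 H
  atom 5: aromatic c, 3 neighbours → 0 H
  atom 6: C, bond orders sum to 1 (valence 4) → 3 H
  atom 7: aromatic n, 2 neighbours → 0 H
  atom 8: aromatic c, 2 neighbours → 1 H
  atom 9: aromatic c, 2 neighbours → 1 H
  atom 10: aromatic c, 2 neighbours → 1 H
Totals → C:7, H:8, N:2, O:1.

C7H8N2O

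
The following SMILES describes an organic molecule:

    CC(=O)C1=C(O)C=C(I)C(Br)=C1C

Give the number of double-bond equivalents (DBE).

Molecular formula: C9H8BrIO2.
DoU = (2C + 2 + N − H − X) / 2, where X is the halogen count and O/S are ignored.
    = (2·9 + 2 + 0 − 8 − 2) / 2 = 10 / 2 = 5.

5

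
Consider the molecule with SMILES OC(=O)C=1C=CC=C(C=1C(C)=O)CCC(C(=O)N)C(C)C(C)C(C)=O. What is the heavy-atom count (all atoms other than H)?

25

Every atom symbol written in the SMILES (organic subset) is one heavy atom; implicit H are not written.
Heavy atoms by element → C:19, N:1, O:5.
Total: 25.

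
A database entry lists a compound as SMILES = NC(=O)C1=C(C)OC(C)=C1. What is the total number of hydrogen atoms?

Walk through each heavy atom and fill implicit hydrogens from standard valence (C 4, N 3, O 2, S 2, halogen 1):
  atom 1: N, bond orders sum to 1 (valence 3) → 2 H
  atom 2: C, bond orders sum to 4 (valence 4) → 0 H
  atom 3: O, bond orders sum to 2 (valence 2) → 0 H
  atom 4: C, bond orders sum to 4 (valence 4) → 0 H
  atom 5: C, bond orders sum to 4 (valence 4) → 0 H
  atom 6: C, bond orders sum to 1 (valence 4) → 3 H
  atom 7: O, bond orders sum to 2 (valence 2) → 0 H
  atom 8: C, bond orders sum to 4 (valence 4) → 0 H
  atom 9: C, bond orders sum to 1 (valence 4) → 3 H
  atom 10: C, bond orders sum to 3 (valence 4) → 1 H
Total hydrogens: 9.

9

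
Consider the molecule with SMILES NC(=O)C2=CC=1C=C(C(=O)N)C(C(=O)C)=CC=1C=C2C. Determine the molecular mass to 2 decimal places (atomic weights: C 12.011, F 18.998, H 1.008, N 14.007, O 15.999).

270.29 g/mol

First, the molecular formula is C15H14N2O3 (counting implicit H from valence).
  C: 15 × 12.011 = 180.165
  H: 14 × 1.008 = 14.112
  N: 2 × 14.007 = 28.014
  O: 3 × 15.999 = 47.997
Sum: 15×12.011 + 14×1.008 + 2×14.007 + 3×15.999 = 270.288 → 270.29 g/mol.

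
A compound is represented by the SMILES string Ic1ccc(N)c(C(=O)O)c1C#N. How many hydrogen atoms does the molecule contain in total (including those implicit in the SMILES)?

5

Walk through each heavy atom and fill implicit hydrogens from standard valence (C 4, N 3, O 2, S 2, halogen 1); for lowercase aromatic atoms, an aromatic c carries 1 H when it has two neighbours and 0 H with three, and aromatic n carries 0 H:
  atom 1: I (halogen, monovalent) → 0 H
  atom 2: aromatic c, 3 neighbours → 0 H
  atom 3: aromatic c, 2 neighbours → 1 H
  atom 4: aromatic c, 2 neighbours → 1 H
  atom 5: aromatic c, 3 neighbours → 0 H
  atom 6: N, bond orders sum to 1 (valence 3) → 2 H
  atom 7: aromatic c, 3 neighbours → 0 H
  atom 8: C, bond orders sum to 4 (valence 4) → 0 H
  atom 9: O, bond orders sum to 2 (valence 2) → 0 H
  atom 10: O, bond orders sum to 1 (valence 2) → 1 H
  atom 11: aromatic c, 3 neighbours → 0 H
  atom 12: C, bond orders sum to 4 (valence 4) → 0 H
  atom 13: N, bond orders sum to 3 (valence 3) → 0 H
Total hydrogens: 5.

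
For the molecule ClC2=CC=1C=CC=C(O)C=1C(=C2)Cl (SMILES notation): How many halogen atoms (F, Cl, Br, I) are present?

Halogen atoms appear at heavy-atom positions 1, 13 (2×Cl).
Other groups present: 1 hydroxyl.
Halogen count: 2.

2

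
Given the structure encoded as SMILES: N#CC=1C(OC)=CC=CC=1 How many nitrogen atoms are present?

Scan the SMILES for N atoms (remember two-letter symbols like Cl and Br are single atoms).
Nitrogen count: 1.

1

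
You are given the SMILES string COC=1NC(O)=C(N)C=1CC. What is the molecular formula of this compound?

Walk through each heavy atom and fill implicit hydrogens from standard valence (C 4, N 3, O 2, S 2, halogen 1):
  atom 1: C, bond orders sum to 1 (valence 4) → 3 H
  atom 2: O, bond orders sum to 2 (valence 2) → 0 H
  atom 3: C, bond orders sum to 4 (valence 4) → 0 H
  atom 4: N, bond orders sum to 2 (valence 3) → 1 H
  atom 5: C, bond orders sum to 4 (valence 4) → 0 H
  atom 6: O, bond orders sum to 1 (valence 2) → 1 H
  atom 7: C, bond orders sum to 4 (valence 4) → 0 H
  atom 8: N, bond orders sum to 1 (valence 3) → 2 H
  atom 9: C, bond orders sum to 4 (valence 4) → 0 H
  atom 10: C, bond orders sum to 2 (valence 4) → 2 H
  atom 11: C, bond orders sum to 1 (valence 4) → 3 H
Totals → C:7, H:12, N:2, O:2.
In Hill order: C7H12N2O2.

C7H12N2O2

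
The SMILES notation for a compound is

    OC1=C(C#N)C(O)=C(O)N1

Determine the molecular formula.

C5H4N2O3

Walk through each heavy atom and fill implicit hydrogens from standard valence (C 4, N 3, O 2, S 2, halogen 1):
  atom 1: O, bond orders sum to 1 (valence 2) → 1 H
  atom 2: C, bond orders sum to 4 (valence 4) → 0 H
  atom 3: C, bond orders sum to 4 (valence 4) → 0 H
  atom 4: C, bond orders sum to 4 (valence 4) → 0 H
  atom 5: N, bond orders sum to 3 (valence 3) → 0 H
  atom 6: C, bond orders sum to 4 (valence 4) → 0 H
  atom 7: O, bond orders sum to 1 (valence 2) → 1 H
  atom 8: C, bond orders sum to 4 (valence 4) → 0 H
  atom 9: O, bond orders sum to 1 (valence 2) → 1 H
  atom 10: N, bond orders sum to 2 (valence 3) → 1 H
Totals → C:5, H:4, N:2, O:3.
In Hill order: C5H4N2O3.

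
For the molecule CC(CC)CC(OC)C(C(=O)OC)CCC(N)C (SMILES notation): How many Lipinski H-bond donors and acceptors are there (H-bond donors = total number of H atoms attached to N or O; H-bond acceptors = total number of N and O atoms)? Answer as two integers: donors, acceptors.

Donors: find every N or O and count the H atoms it carries.
  atom 7 (O): bond orders sum to 2 → 0 H
  atom 11 (O): bond orders sum to 2 → 0 H
  atom 12 (O): bond orders sum to 2 → 0 H
  atom 17 (N): bond orders sum to 1 → 2 H
Lipinski HBD = 2.
Acceptors: N atoms = 1, O atoms = 3 → HBA = 4.

2, 4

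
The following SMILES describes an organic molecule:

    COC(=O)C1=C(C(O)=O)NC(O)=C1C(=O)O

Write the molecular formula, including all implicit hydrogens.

Walk through each heavy atom and fill implicit hydrogens from standard valence (C 4, N 3, O 2, S 2, halogen 1):
  atom 1: C, bond orders sum to 1 (valence 4) → 3 H
  atom 2: O, bond orders sum to 2 (valence 2) → 0 H
  atom 3: C, bond orders sum to 4 (valence 4) → 0 H
  atom 4: O, bond orders sum to 2 (valence 2) → 0 H
  atom 5: C, bond orders sum to 4 (valence 4) → 0 H
  atom 6: C, bond orders sum to 4 (valence 4) → 0 H
  atom 7: C, bond orders sum to 4 (valence 4) → 0 H
  atom 8: O, bond orders sum to 1 (valence 2) → 1 H
  atom 9: O, bond orders sum to 2 (valence 2) → 0 H
  atom 10: N, bond orders sum to 2 (valence 3) → 1 H
  atom 11: C, bond orders sum to 4 (valence 4) → 0 H
  atom 12: O, bond orders sum to 1 (valence 2) → 1 H
  atom 13: C, bond orders sum to 4 (valence 4) → 0 H
  atom 14: C, bond orders sum to 4 (valence 4) → 0 H
  atom 15: O, bond orders sum to 2 (valence 2) → 0 H
  atom 16: O, bond orders sum to 1 (valence 2) → 1 H
Totals → C:8, H:7, N:1, O:7.
In Hill order: C8H7NO7.

C8H7NO7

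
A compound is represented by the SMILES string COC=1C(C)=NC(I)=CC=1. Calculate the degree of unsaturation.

4

Molecular formula: C7H8INO.
DoU = (2C + 2 + N − H − X) / 2, where X is the halogen count and O/S are ignored.
    = (2·7 + 2 + 1 − 8 − 1) / 2 = 8 / 2 = 4.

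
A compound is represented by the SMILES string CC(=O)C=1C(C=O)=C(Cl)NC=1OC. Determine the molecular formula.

C8H8ClNO3

Walk through each heavy atom and fill implicit hydrogens from standard valence (C 4, N 3, O 2, S 2, halogen 1):
  atom 1: C, bond orders sum to 1 (valence 4) → 3 H
  atom 2: C, bond orders sum to 4 (valence 4) → 0 H
  atom 3: O, bond orders sum to 2 (valence 2) → 0 H
  atom 4: C, bond orders sum to 4 (valence 4) → 0 H
  atom 5: C, bond orders sum to 4 (valence 4) → 0 H
  atom 6: C, bond orders sum to 3 (valence 4) → 1 H
  atom 7: O, bond orders sum to 2 (valence 2) → 0 H
  atom 8: C, bond orders sum to 4 (valence 4) → 0 H
  atom 9: Cl (halogen, monovalent) → 0 H
  atom 10: N, bond orders sum to 2 (valence 3) → 1 H
  atom 11: C, bond orders sum to 4 (valence 4) → 0 H
  atom 12: O, bond orders sum to 2 (valence 2) → 0 H
  atom 13: C, bond orders sum to 1 (valence 4) → 3 H
Totals → C:8, H:8, Cl:1, N:1, O:3.
In Hill order: C8H8ClNO3.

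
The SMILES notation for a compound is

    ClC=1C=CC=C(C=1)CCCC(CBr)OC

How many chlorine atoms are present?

Scan the SMILES for Cl atoms (remember two-letter symbols like Cl and Br are single atoms).
Chlorine count: 1.

1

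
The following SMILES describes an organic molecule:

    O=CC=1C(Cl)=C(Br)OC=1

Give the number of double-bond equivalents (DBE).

Molecular formula: C5H2BrClO2.
DoU = (2C + 2 + N − H − X) / 2, where X is the halogen count and O/S are ignored.
    = (2·5 + 2 + 0 − 2 − 2) / 2 = 8 / 2 = 4.

4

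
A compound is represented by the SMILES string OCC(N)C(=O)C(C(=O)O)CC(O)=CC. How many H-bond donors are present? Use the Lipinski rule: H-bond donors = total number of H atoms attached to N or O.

5

Donors: find every N or O and count the H atoms it carries.
  atom 1 (O): bond orders sum to 1 → 1 H
  atom 4 (N): bond orders sum to 1 → 2 H
  atom 6 (O): bond orders sum to 2 → 0 H
  atom 9 (O): bond orders sum to 2 → 0 H
  atom 10 (O): bond orders sum to 1 → 1 H
  atom 13 (O): bond orders sum to 1 → 1 H
Lipinski HBD = 5.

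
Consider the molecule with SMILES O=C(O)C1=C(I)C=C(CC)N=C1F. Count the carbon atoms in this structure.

Count every carbon token in the SMILES (each C, including those in ring-closure positions and inside branches).
Carbon count: 8.

8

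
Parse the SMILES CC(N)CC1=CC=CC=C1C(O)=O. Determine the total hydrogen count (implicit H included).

13

Walk through each heavy atom and fill implicit hydrogens from standard valence (C 4, N 3, O 2, S 2, halogen 1):
  atom 1: C, bond orders sum to 1 (valence 4) → 3 H
  atom 2: C, bond orders sum to 3 (valence 4) → 1 H
  atom 3: N, bond orders sum to 1 (valence 3) → 2 H
  atom 4: C, bond orders sum to 2 (valence 4) → 2 H
  atom 5: C, bond orders sum to 4 (valence 4) → 0 H
  atom 6: C, bond orders sum to 3 (valence 4) → 1 H
  atom 7: C, bond orders sum to 3 (valence 4) → 1 H
  atom 8: C, bond orders sum to 3 (valence 4) → 1 H
  atom 9: C, bond orders sum to 3 (valence 4) → 1 H
  atom 10: C, bond orders sum to 4 (valence 4) → 0 H
  atom 11: C, bond orders sum to 4 (valence 4) → 0 H
  atom 12: O, bond orders sum to 1 (valence 2) → 1 H
  atom 13: O, bond orders sum to 2 (valence 2) → 0 H
Total hydrogens: 13.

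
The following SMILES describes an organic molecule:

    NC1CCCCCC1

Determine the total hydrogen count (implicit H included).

Walk through each heavy atom and fill implicit hydrogens from standard valence (C 4, N 3, O 2, S 2, halogen 1):
  atom 1: N, bond orders sum to 1 (valence 3) → 2 H
  atom 2: C, bond orders sum to 3 (valence 4) → 1 H
  atom 3: C, bond orders sum to 2 (valence 4) → 2 H
  atom 4: C, bond orders sum to 2 (valence 4) → 2 H
  atom 5: C, bond orders sum to 2 (valence 4) → 2 H
  atom 6: C, bond orders sum to 2 (valence 4) → 2 H
  atom 7: C, bond orders sum to 2 (valence 4) → 2 H
  atom 8: C, bond orders sum to 2 (valence 4) → 2 H
Total hydrogens: 15.

15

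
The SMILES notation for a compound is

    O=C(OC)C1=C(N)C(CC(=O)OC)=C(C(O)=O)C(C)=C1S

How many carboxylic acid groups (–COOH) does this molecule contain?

1

The carboxylic acid motif appears at heavy-atom position 15 in the SMILES.
Other groups present: 2 ester, 1 primary amine, 1 thiol.
Carboxylic acid count: 1.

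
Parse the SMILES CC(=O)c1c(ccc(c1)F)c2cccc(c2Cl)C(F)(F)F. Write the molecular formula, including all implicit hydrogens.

C15H9ClF4O

Walk through each heavy atom and fill implicit hydrogens from standard valence (C 4, N 3, O 2, S 2, halogen 1); for lowercase aromatic atoms, an aromatic c carries 1 H when it has two neighbours and 0 H with three, and aromatic n carries 0 H:
  atom 1: C, bond orders sum to 1 (valence 4) → 3 H
  atom 2: C, bond orders sum to 4 (valence 4) → 0 H
  atom 3: O, bond orders sum to 2 (valence 2) → 0 H
  atom 4: aromatic c, 3 neighbours → 0 H
  atom 5: aromatic c, 3 neighbours → 0 H
  atom 6: aromatic c, 2 neighbours → 1 H
  atom 7: aromatic c, 2 neighbours → 1 H
  atom 8: aromatic c, 3 neighbours → 0 H
  atom 9: aromatic c, 2 neighbours → 1 H
  atom 10: F (halogen, monovalent) → 0 H
  atom 11: aromatic c, 3 neighbours → 0 H
  atom 12: aromatic c, 2 neighbours → 1 H
  atom 13: aromatic c, 2 neighbours → 1 H
  atom 14: aromatic c, 2 neighbours → 1 H
  atom 15: aromatic c, 3 neighbours → 0 H
  atom 16: aromatic c, 3 neighbours → 0 H
  atom 17: Cl (halogen, monovalent) → 0 H
  atom 18: C, bond orders sum to 4 (valence 4) → 0 H
  atom 19: F (halogen, monovalent) → 0 H
  atom 20: F (halogen, monovalent) → 0 H
  atom 21: F (halogen, monovalent) → 0 H
Totals → C:15, H:9, Cl:1, F:4, O:1.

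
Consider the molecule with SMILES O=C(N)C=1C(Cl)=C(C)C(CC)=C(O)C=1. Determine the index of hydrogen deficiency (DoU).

Degree of unsaturation = (number of rings) + (number of π bonds).
Ring closures in the SMILES: 1.
π bonds: 4 double bonds (each 1 DoU) → 4 DoU from unsaturation.
Total DoU = 1 + 4 = 5.

5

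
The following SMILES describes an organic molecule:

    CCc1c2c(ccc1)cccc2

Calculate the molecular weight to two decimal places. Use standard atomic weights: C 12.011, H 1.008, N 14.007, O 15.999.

156.23 g/mol

First, the molecular formula is C12H12 (counting implicit H from valence).
  C: 12 × 12.011 = 144.132
  H: 12 × 1.008 = 12.096
Sum: 12×12.011 + 12×1.008 = 156.228 → 156.23 g/mol.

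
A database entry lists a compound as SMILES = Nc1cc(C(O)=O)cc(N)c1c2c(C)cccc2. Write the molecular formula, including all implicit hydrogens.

C14H14N2O2

Walk through each heavy atom and fill implicit hydrogens from standard valence (C 4, N 3, O 2, S 2, halogen 1); for lowercase aromatic atoms, an aromatic c carries 1 H when it has two neighbours and 0 H with three, and aromatic n carries 0 H:
  atom 1: N, bond orders sum to 1 (valence 3) → 2 H
  atom 2: aromatic c, 3 neighbours → 0 H
  atom 3: aromatic c, 2 neighbours → 1 H
  atom 4: aromatic c, 3 neighbours → 0 H
  atom 5: C, bond orders sum to 4 (valence 4) → 0 H
  atom 6: O, bond orders sum to 1 (valence 2) → 1 H
  atom 7: O, bond orders sum to 2 (valence 2) → 0 H
  atom 8: aromatic c, 2 neighbours → 1 H
  atom 9: aromatic c, 3 neighbours → 0 H
  atom 10: N, bond orders sum to 1 (valence 3) → 2 H
  atom 11: aromatic c, 3 neighbours → 0 H
  atom 12: aromatic c, 3 neighbours → 0 H
  atom 13: aromatic c, 3 neighbours → 0 H
  atom 14: C, bond orders sum to 1 (valence 4) → 3 H
  atom 15: aromatic c, 2 neighbours → 1 H
  atom 16: aromatic c, 2 neighbours → 1 H
  atom 17: aromatic c, 2 neighbours → 1 H
  atom 18: aromatic c, 2 neighbours → 1 H
Totals → C:14, H:14, N:2, O:2.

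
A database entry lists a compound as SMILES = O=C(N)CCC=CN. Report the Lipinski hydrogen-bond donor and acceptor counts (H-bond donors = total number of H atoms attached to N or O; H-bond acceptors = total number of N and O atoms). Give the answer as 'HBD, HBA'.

Donors: find every N or O and count the H atoms it carries.
  atom 1 (O): bond orders sum to 2 → 0 H
  atom 3 (N): bond orders sum to 1 → 2 H
  atom 8 (N): bond orders sum to 1 → 2 H
Lipinski HBD = 4.
Acceptors: N atoms = 2, O atoms = 1 → HBA = 3.

4, 3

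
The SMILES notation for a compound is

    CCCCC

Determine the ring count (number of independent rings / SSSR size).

In SMILES, each pair of matching ring-closure digits denotes one ring-closing bond; the number of such bonds equals the number of independent rings.
Ring-closure bonds here: 0.

0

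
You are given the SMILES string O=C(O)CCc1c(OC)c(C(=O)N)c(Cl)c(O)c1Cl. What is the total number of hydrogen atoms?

Walk through each heavy atom and fill implicit hydrogens from standard valence (C 4, N 3, O 2, S 2, halogen 1); for lowercase aromatic atoms, an aromatic c carries 1 H when it has two neighbours and 0 H with three, and aromatic n carries 0 H:
  atom 1: O, bond orders sum to 2 (valence 2) → 0 H
  atom 2: C, bond orders sum to 4 (valence 4) → 0 H
  atom 3: O, bond orders sum to 1 (valence 2) → 1 H
  atom 4: C, bond orders sum to 2 (valence 4) → 2 H
  atom 5: C, bond orders sum to 2 (valence 4) → 2 H
  atom 6: aromatic c, 3 neighbours → 0 H
  atom 7: aromatic c, 3 neighbours → 0 H
  atom 8: O, bond orders sum to 2 (valence 2) → 0 H
  atom 9: C, bond orders sum to 1 (valence 4) → 3 H
  atom 10: aromatic c, 3 neighbours → 0 H
  atom 11: C, bond orders sum to 4 (valence 4) → 0 H
  atom 12: O, bond orders sum to 2 (valence 2) → 0 H
  atom 13: N, bond orders sum to 1 (valence 3) → 2 H
  atom 14: aromatic c, 3 neighbours → 0 H
  atom 15: Cl (halogen, monovalent) → 0 H
  atom 16: aromatic c, 3 neighbours → 0 H
  atom 17: O, bond orders sum to 1 (valence 2) → 1 H
  atom 18: aromatic c, 3 neighbours → 0 H
  atom 19: Cl (halogen, monovalent) → 0 H
Total hydrogens: 11.

11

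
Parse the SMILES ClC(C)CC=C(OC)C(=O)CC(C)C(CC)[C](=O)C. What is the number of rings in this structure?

In SMILES, each pair of matching ring-closure digits denotes one ring-closing bond; the number of such bonds equals the number of independent rings.
Ring-closure bonds here: 0.

0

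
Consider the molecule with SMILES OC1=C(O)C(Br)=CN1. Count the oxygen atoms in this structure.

Scan the SMILES for O atoms (remember two-letter symbols like Cl and Br are single atoms).
Oxygen count: 2.

2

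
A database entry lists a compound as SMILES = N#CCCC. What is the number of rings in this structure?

0

In SMILES, each pair of matching ring-closure digits denotes one ring-closing bond; the number of such bonds equals the number of independent rings.
Ring-closure bonds here: 0.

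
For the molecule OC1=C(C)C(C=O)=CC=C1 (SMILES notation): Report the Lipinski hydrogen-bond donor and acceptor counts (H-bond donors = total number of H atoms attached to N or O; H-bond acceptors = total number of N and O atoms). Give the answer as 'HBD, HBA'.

Donors: find every N or O and count the H atoms it carries.
  atom 1 (O): bond orders sum to 1 → 1 H
  atom 7 (O): bond orders sum to 2 → 0 H
Lipinski HBD = 1.
Acceptors: N atoms = 0, O atoms = 2 → HBA = 2.

1, 2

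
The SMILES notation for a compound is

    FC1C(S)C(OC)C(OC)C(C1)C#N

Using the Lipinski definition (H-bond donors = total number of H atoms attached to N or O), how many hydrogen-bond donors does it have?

0

Donors: find every N or O and count the H atoms it carries.
  atom 6 (O): bond orders sum to 2 → 0 H
  atom 9 (O): bond orders sum to 2 → 0 H
  atom 14 (N): bond orders sum to 3 → 0 H
Lipinski HBD = 0.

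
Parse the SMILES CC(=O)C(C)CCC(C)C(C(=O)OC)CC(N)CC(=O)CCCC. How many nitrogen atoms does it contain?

Scan the SMILES for N atoms (remember two-letter symbols like Cl and Br are single atoms).
Nitrogen count: 1.

1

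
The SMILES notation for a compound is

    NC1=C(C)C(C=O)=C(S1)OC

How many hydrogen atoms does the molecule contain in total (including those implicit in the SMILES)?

9

Walk through each heavy atom and fill implicit hydrogens from standard valence (C 4, N 3, O 2, S 2, halogen 1):
  atom 1: N, bond orders sum to 1 (valence 3) → 2 H
  atom 2: C, bond orders sum to 4 (valence 4) → 0 H
  atom 3: C, bond orders sum to 4 (valence 4) → 0 H
  atom 4: C, bond orders sum to 1 (valence 4) → 3 H
  atom 5: C, bond orders sum to 4 (valence 4) → 0 H
  atom 6: C, bond orders sum to 3 (valence 4) → 1 H
  atom 7: O, bond orders sum to 2 (valence 2) → 0 H
  atom 8: C, bond orders sum to 4 (valence 4) → 0 H
  atom 9: S, bond orders sum to 2 (valence 2) → 0 H
  atom 10: O, bond orders sum to 2 (valence 2) → 0 H
  atom 11: C, bond orders sum to 1 (valence 4) → 3 H
Total hydrogens: 9.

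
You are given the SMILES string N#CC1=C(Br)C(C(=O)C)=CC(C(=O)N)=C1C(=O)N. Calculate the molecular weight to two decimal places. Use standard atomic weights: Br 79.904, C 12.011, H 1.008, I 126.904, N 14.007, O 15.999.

First, the molecular formula is C11H8BrN3O3 (counting implicit H from valence).
  Br: 1 × 79.904 = 79.904
  C: 11 × 12.011 = 132.121
  H: 8 × 1.008 = 8.064
  N: 3 × 14.007 = 42.021
  O: 3 × 15.999 = 47.997
Sum: 1×79.904 + 11×12.011 + 8×1.008 + 3×14.007 + 3×15.999 = 310.107 → 310.11 g/mol.

310.11 g/mol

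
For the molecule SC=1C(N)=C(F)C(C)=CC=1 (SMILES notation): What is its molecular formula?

C7H8FNS

Walk through each heavy atom and fill implicit hydrogens from standard valence (C 4, N 3, O 2, S 2, halogen 1):
  atom 1: S, bond orders sum to 1 (valence 2) → 1 H
  atom 2: C, bond orders sum to 4 (valence 4) → 0 H
  atom 3: C, bond orders sum to 4 (valence 4) → 0 H
  atom 4: N, bond orders sum to 1 (valence 3) → 2 H
  atom 5: C, bond orders sum to 4 (valence 4) → 0 H
  atom 6: F (halogen, monovalent) → 0 H
  atom 7: C, bond orders sum to 4 (valence 4) → 0 H
  atom 8: C, bond orders sum to 1 (valence 4) → 3 H
  atom 9: C, bond orders sum to 3 (valence 4) → 1 H
  atom 10: C, bond orders sum to 3 (valence 4) → 1 H
Totals → C:7, H:8, F:1, N:1, S:1.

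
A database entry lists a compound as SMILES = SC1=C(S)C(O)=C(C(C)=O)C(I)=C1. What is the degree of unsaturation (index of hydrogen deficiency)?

5

Molecular formula: C8H7IO2S2.
DoU = (2C + 2 + N − H − X) / 2, where X is the halogen count and O/S are ignored.
    = (2·8 + 2 + 0 − 7 − 1) / 2 = 10 / 2 = 5.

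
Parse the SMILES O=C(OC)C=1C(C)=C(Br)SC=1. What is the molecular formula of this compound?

C7H7BrO2S

Walk through each heavy atom and fill implicit hydrogens from standard valence (C 4, N 3, O 2, S 2, halogen 1):
  atom 1: O, bond orders sum to 2 (valence 2) → 0 H
  atom 2: C, bond orders sum to 4 (valence 4) → 0 H
  atom 3: O, bond orders sum to 2 (valence 2) → 0 H
  atom 4: C, bond orders sum to 1 (valence 4) → 3 H
  atom 5: C, bond orders sum to 4 (valence 4) → 0 H
  atom 6: C, bond orders sum to 4 (valence 4) → 0 H
  atom 7: C, bond orders sum to 1 (valence 4) → 3 H
  atom 8: C, bond orders sum to 4 (valence 4) → 0 H
  atom 9: Br (halogen, monovalent) → 0 H
  atom 10: S, bond orders sum to 2 (valence 2) → 0 H
  atom 11: C, bond orders sum to 3 (valence 4) → 1 H
Totals → C:7, H:7, Br:1, O:2, S:1.
In Hill order: C7H7BrO2S.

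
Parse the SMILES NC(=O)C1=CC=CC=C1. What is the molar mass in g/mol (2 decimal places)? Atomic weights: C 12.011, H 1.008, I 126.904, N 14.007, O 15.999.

First, the molecular formula is C7H7NO (counting implicit H from valence).
  C: 7 × 12.011 = 84.077
  H: 7 × 1.008 = 7.056
  N: 1 × 14.007 = 14.007
  O: 1 × 15.999 = 15.999
Sum: 7×12.011 + 7×1.008 + 1×14.007 + 1×15.999 = 121.139 → 121.14 g/mol.

121.14 g/mol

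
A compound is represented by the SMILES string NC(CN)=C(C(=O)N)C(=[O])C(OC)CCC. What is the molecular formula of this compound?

Walk through each heavy atom and fill implicit hydrogens from standard valence (C 4, N 3, O 2, S 2, halogen 1):
  atom 1: N, bond orders sum to 1 (valence 3) → 2 H
  atom 2: C, bond orders sum to 4 (valence 4) → 0 H
  atom 3: C, bond orders sum to 2 (valence 4) → 2 H
  atom 4: N, bond orders sum to 1 (valence 3) → 2 H
  atom 5: C, bond orders sum to 4 (valence 4) → 0 H
  atom 6: C, bond orders sum to 4 (valence 4) → 0 H
  atom 7: O, bond orders sum to 2 (valence 2) → 0 H
  atom 8: N, bond orders sum to 1 (valence 3) → 2 H
  atom 9: C, bond orders sum to 4 (valence 4) → 0 H
  atom 10: O with explicit H count 0
  atom 11: C, bond orders sum to 3 (valence 4) → 1 H
  atom 12: O, bond orders sum to 2 (valence 2) → 0 H
  atom 13: C, bond orders sum to 1 (valence 4) → 3 H
  atom 14: C, bond orders sum to 2 (valence 4) → 2 H
  atom 15: C, bond orders sum to 2 (valence 4) → 2 H
  atom 16: C, bond orders sum to 1 (valence 4) → 3 H
Totals → C:10, H:19, N:3, O:3.
In Hill order: C10H19N3O3.

C10H19N3O3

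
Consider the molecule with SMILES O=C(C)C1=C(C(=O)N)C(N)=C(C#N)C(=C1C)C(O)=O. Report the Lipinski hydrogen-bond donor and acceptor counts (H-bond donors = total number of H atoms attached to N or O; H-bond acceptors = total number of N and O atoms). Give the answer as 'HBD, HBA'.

Donors: find every N or O and count the H atoms it carries.
  atom 1 (O): bond orders sum to 2 → 0 H
  atom 7 (O): bond orders sum to 2 → 0 H
  atom 8 (N): bond orders sum to 1 → 2 H
  atom 10 (N): bond orders sum to 1 → 2 H
  atom 13 (N): bond orders sum to 3 → 0 H
  atom 18 (O): bond orders sum to 1 → 1 H
  atom 19 (O): bond orders sum to 2 → 0 H
Lipinski HBD = 5.
Acceptors: N atoms = 3, O atoms = 4 → HBA = 7.

5, 7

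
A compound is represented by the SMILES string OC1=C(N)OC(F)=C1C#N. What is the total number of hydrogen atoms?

3

Walk through each heavy atom and fill implicit hydrogens from standard valence (C 4, N 3, O 2, S 2, halogen 1):
  atom 1: O, bond orders sum to 1 (valence 2) → 1 H
  atom 2: C, bond orders sum to 4 (valence 4) → 0 H
  atom 3: C, bond orders sum to 4 (valence 4) → 0 H
  atom 4: N, bond orders sum to 1 (valence 3) → 2 H
  atom 5: O, bond orders sum to 2 (valence 2) → 0 H
  atom 6: C, bond orders sum to 4 (valence 4) → 0 H
  atom 7: F (halogen, monovalent) → 0 H
  atom 8: C, bond orders sum to 4 (valence 4) → 0 H
  atom 9: C, bond orders sum to 4 (valence 4) → 0 H
  atom 10: N, bond orders sum to 3 (valence 3) → 0 H
Total hydrogens: 3.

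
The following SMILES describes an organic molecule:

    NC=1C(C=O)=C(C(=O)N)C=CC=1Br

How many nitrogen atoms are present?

2

Scan the SMILES for N atoms (remember two-letter symbols like Cl and Br are single atoms).
Nitrogen count: 2.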